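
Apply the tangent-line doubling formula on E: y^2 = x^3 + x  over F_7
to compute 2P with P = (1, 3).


Doubling: s = (3 x1^2 + a) / (2 y1)
s = (3*1^2 + 1) / (2*3) mod 7 = 3
x3 = s^2 - 2 x1 mod 7 = 3^2 - 2*1 = 0
y3 = s (x1 - x3) - y1 mod 7 = 3 * (1 - 0) - 3 = 0

2P = (0, 0)


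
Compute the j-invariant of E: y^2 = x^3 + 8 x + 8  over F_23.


Delta = -16(4 a^3 + 27 b^2) mod 23 = 5
-1728 * (4 a)^3 = -1728 * (4*8)^3 mod 23 = 21
j = 21 * 5^(-1) mod 23 = 18

j = 18 (mod 23)


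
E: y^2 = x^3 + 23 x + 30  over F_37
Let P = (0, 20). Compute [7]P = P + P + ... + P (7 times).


k = 7 = 111_2 (binary, LSB first: 111)
Double-and-add from P = (0, 20):
  bit 0 = 1: acc = O + (0, 20) = (0, 20)
  bit 1 = 1: acc = (0, 20) + (30, 9) = (14, 32)
  bit 2 = 1: acc = (14, 32) + (26, 0) = (0, 17)

7P = (0, 17)


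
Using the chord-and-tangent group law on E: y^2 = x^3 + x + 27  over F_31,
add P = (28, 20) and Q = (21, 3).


P != Q, so use the chord formula.
s = (y2 - y1) / (x2 - x1) = (14) / (24) mod 31 = 29
x3 = s^2 - x1 - x2 mod 31 = 29^2 - 28 - 21 = 17
y3 = s (x1 - x3) - y1 mod 31 = 29 * (28 - 17) - 20 = 20

P + Q = (17, 20)


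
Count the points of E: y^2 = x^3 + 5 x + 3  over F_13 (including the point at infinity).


For each x in F_13, count y with y^2 = x^3 + 5 x + 3 mod 13:
  x = 0: RHS = 3, y in [4, 9]  -> 2 point(s)
  x = 1: RHS = 9, y in [3, 10]  -> 2 point(s)
  x = 4: RHS = 9, y in [3, 10]  -> 2 point(s)
  x = 5: RHS = 10, y in [6, 7]  -> 2 point(s)
  x = 7: RHS = 4, y in [2, 11]  -> 2 point(s)
  x = 8: RHS = 9, y in [3, 10]  -> 2 point(s)
  x = 9: RHS = 10, y in [6, 7]  -> 2 point(s)
  x = 10: RHS = 0, y in [0]  -> 1 point(s)
  x = 12: RHS = 10, y in [6, 7]  -> 2 point(s)
Affine points: 17. Add the point at infinity: total = 18.

#E(F_13) = 18


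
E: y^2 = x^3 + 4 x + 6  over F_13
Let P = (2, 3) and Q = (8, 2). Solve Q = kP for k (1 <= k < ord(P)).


Enumerate multiples of P until we hit Q = (8, 2):
  1P = (2, 3)
  2P = (6, 8)
  3P = (9, 11)
  4P = (11, 9)
  5P = (12, 12)
  6P = (8, 2)
Match found at i = 6.

k = 6


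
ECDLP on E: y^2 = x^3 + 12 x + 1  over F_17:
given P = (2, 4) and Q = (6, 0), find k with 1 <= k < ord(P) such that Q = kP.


Enumerate multiples of P until we hit Q = (6, 0):
  1P = (2, 4)
  2P = (5, 4)
  3P = (10, 13)
  4P = (6, 0)
Match found at i = 4.

k = 4


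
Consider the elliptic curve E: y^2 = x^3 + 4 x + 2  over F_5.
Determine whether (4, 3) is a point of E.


Check whether y^2 = x^3 + 4 x + 2 (mod 5) for (x, y) = (4, 3).
LHS: y^2 = 3^2 mod 5 = 4
RHS: x^3 + 4 x + 2 = 4^3 + 4*4 + 2 mod 5 = 2
LHS != RHS

No, not on the curve


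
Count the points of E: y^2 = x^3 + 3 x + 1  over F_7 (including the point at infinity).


For each x in F_7, count y with y^2 = x^3 + 3 x + 1 mod 7:
  x = 0: RHS = 1, y in [1, 6]  -> 2 point(s)
  x = 2: RHS = 1, y in [1, 6]  -> 2 point(s)
  x = 3: RHS = 2, y in [3, 4]  -> 2 point(s)
  x = 4: RHS = 0, y in [0]  -> 1 point(s)
  x = 5: RHS = 1, y in [1, 6]  -> 2 point(s)
  x = 6: RHS = 4, y in [2, 5]  -> 2 point(s)
Affine points: 11. Add the point at infinity: total = 12.

#E(F_7) = 12


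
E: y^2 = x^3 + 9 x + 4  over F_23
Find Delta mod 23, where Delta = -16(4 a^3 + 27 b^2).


4 a^3 + 27 b^2 = 4*9^3 + 27*4^2 = 2916 + 432 = 3348
Delta = -16 * (3348) = -53568
Delta mod 23 = 22

Delta = 22 (mod 23)


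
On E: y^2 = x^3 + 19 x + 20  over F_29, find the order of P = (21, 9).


Compute successive multiples of P until we hit O:
  1P = (21, 9)
  2P = (23, 3)
  3P = (23, 26)
  4P = (21, 20)
  5P = O

ord(P) = 5


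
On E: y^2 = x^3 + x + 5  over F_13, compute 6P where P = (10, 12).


k = 6 = 110_2 (binary, LSB first: 011)
Double-and-add from P = (10, 12):
  bit 0 = 0: acc unchanged = O
  bit 1 = 1: acc = O + (7, 11) = (7, 11)
  bit 2 = 1: acc = (7, 11) + (3, 10) = (12, 4)

6P = (12, 4)


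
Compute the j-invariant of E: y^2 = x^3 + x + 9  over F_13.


Delta = -16(4 a^3 + 27 b^2) mod 13 = 5
-1728 * (4 a)^3 = -1728 * (4*1)^3 mod 13 = 12
j = 12 * 5^(-1) mod 13 = 5

j = 5 (mod 13)


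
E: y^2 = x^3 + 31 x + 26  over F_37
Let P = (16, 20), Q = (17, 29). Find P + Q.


P != Q, so use the chord formula.
s = (y2 - y1) / (x2 - x1) = (9) / (1) mod 37 = 9
x3 = s^2 - x1 - x2 mod 37 = 9^2 - 16 - 17 = 11
y3 = s (x1 - x3) - y1 mod 37 = 9 * (16 - 11) - 20 = 25

P + Q = (11, 25)


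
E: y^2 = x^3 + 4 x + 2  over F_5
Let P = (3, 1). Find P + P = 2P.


Doubling: s = (3 x1^2 + a) / (2 y1)
s = (3*3^2 + 4) / (2*1) mod 5 = 3
x3 = s^2 - 2 x1 mod 5 = 3^2 - 2*3 = 3
y3 = s (x1 - x3) - y1 mod 5 = 3 * (3 - 3) - 1 = 4

2P = (3, 4)


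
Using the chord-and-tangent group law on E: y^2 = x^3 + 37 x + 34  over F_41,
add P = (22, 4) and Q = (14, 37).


P != Q, so use the chord formula.
s = (y2 - y1) / (x2 - x1) = (33) / (33) mod 41 = 1
x3 = s^2 - x1 - x2 mod 41 = 1^2 - 22 - 14 = 6
y3 = s (x1 - x3) - y1 mod 41 = 1 * (22 - 6) - 4 = 12

P + Q = (6, 12)


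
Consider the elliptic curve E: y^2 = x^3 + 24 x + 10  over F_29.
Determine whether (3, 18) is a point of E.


Check whether y^2 = x^3 + 24 x + 10 (mod 29) for (x, y) = (3, 18).
LHS: y^2 = 18^2 mod 29 = 5
RHS: x^3 + 24 x + 10 = 3^3 + 24*3 + 10 mod 29 = 22
LHS != RHS

No, not on the curve


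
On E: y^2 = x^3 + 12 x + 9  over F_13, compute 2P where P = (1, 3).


Doubling: s = (3 x1^2 + a) / (2 y1)
s = (3*1^2 + 12) / (2*3) mod 13 = 9
x3 = s^2 - 2 x1 mod 13 = 9^2 - 2*1 = 1
y3 = s (x1 - x3) - y1 mod 13 = 9 * (1 - 1) - 3 = 10

2P = (1, 10)


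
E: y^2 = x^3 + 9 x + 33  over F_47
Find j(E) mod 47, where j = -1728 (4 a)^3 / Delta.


Delta = -16(4 a^3 + 27 b^2) mod 47 = 37
-1728 * (4 a)^3 = -1728 * (4*9)^3 mod 47 = 23
j = 23 * 37^(-1) mod 47 = 40

j = 40 (mod 47)


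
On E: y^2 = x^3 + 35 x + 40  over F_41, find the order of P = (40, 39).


Compute successive multiples of P until we hit O:
  1P = (40, 39)
  2P = (0, 32)
  3P = (9, 31)
  4P = (32, 12)
  5P = (31, 17)
  6P = (19, 26)
  7P = (2, 6)
  8P = (38, 21)
  ... (continuing to 32P)
  32P = O

ord(P) = 32


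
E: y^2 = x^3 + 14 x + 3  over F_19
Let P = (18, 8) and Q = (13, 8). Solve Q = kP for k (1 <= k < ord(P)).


Enumerate multiples of P until we hit Q = (13, 8):
  1P = (18, 8)
  2P = (13, 8)
Match found at i = 2.

k = 2


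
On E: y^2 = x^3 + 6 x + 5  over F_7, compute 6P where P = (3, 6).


k = 6 = 110_2 (binary, LSB first: 011)
Double-and-add from P = (3, 6):
  bit 0 = 0: acc unchanged = O
  bit 1 = 1: acc = O + (2, 2) = (2, 2)
  bit 2 = 1: acc = (2, 2) + (4, 3) = (3, 1)

6P = (3, 1)


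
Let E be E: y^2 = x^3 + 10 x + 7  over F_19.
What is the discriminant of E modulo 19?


4 a^3 + 27 b^2 = 4*10^3 + 27*7^2 = 4000 + 1323 = 5323
Delta = -16 * (5323) = -85168
Delta mod 19 = 9

Delta = 9 (mod 19)


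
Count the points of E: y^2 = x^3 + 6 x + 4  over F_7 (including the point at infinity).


For each x in F_7, count y with y^2 = x^3 + 6 x + 4 mod 7:
  x = 0: RHS = 4, y in [2, 5]  -> 2 point(s)
  x = 1: RHS = 4, y in [2, 5]  -> 2 point(s)
  x = 3: RHS = 0, y in [0]  -> 1 point(s)
  x = 4: RHS = 1, y in [1, 6]  -> 2 point(s)
  x = 6: RHS = 4, y in [2, 5]  -> 2 point(s)
Affine points: 9. Add the point at infinity: total = 10.

#E(F_7) = 10


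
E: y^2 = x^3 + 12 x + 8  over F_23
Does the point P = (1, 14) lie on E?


Check whether y^2 = x^3 + 12 x + 8 (mod 23) for (x, y) = (1, 14).
LHS: y^2 = 14^2 mod 23 = 12
RHS: x^3 + 12 x + 8 = 1^3 + 12*1 + 8 mod 23 = 21
LHS != RHS

No, not on the curve


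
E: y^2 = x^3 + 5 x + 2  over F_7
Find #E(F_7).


For each x in F_7, count y with y^2 = x^3 + 5 x + 2 mod 7:
  x = 0: RHS = 2, y in [3, 4]  -> 2 point(s)
  x = 1: RHS = 1, y in [1, 6]  -> 2 point(s)
  x = 3: RHS = 2, y in [3, 4]  -> 2 point(s)
  x = 4: RHS = 2, y in [3, 4]  -> 2 point(s)
Affine points: 8. Add the point at infinity: total = 9.

#E(F_7) = 9


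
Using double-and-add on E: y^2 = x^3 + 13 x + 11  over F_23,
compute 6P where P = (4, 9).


k = 6 = 110_2 (binary, LSB first: 011)
Double-and-add from P = (4, 9):
  bit 0 = 0: acc unchanged = O
  bit 1 = 1: acc = O + (1, 5) = (1, 5)
  bit 2 = 1: acc = (1, 5) + (7, 13) = (4, 14)

6P = (4, 14)


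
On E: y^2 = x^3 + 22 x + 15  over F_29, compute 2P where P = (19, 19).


Doubling: s = (3 x1^2 + a) / (2 y1)
s = (3*19^2 + 22) / (2*19) mod 29 = 10
x3 = s^2 - 2 x1 mod 29 = 10^2 - 2*19 = 4
y3 = s (x1 - x3) - y1 mod 29 = 10 * (19 - 4) - 19 = 15

2P = (4, 15)


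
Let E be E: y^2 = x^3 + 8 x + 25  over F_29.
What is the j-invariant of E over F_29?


Delta = -16(4 a^3 + 27 b^2) mod 29 = 21
-1728 * (4 a)^3 = -1728 * (4*8)^3 mod 29 = 5
j = 5 * 21^(-1) mod 29 = 3

j = 3 (mod 29)


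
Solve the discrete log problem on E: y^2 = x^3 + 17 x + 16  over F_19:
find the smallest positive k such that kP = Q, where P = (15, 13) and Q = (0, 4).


Enumerate multiples of P until we hit Q = (0, 4):
  1P = (15, 13)
  2P = (0, 15)
  3P = (9, 9)
  4P = (6, 12)
  5P = (2, 18)
  6P = (18, 13)
  7P = (5, 6)
  8P = (5, 13)
  9P = (18, 6)
  10P = (2, 1)
  11P = (6, 7)
  12P = (9, 10)
  13P = (0, 4)
Match found at i = 13.

k = 13


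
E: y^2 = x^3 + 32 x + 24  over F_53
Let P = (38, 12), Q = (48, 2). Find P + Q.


P != Q, so use the chord formula.
s = (y2 - y1) / (x2 - x1) = (43) / (10) mod 53 = 52
x3 = s^2 - x1 - x2 mod 53 = 52^2 - 38 - 48 = 21
y3 = s (x1 - x3) - y1 mod 53 = 52 * (38 - 21) - 12 = 24

P + Q = (21, 24)


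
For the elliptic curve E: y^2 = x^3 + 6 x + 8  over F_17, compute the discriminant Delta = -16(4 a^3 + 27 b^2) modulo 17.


4 a^3 + 27 b^2 = 4*6^3 + 27*8^2 = 864 + 1728 = 2592
Delta = -16 * (2592) = -41472
Delta mod 17 = 8

Delta = 8 (mod 17)


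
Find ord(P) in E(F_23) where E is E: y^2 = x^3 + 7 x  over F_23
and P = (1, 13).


Compute successive multiples of P until we hit O:
  1P = (1, 13)
  2P = (4, 0)
  3P = (1, 10)
  4P = O

ord(P) = 4


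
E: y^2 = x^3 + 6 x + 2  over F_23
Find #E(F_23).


For each x in F_23, count y with y^2 = x^3 + 6 x + 2 mod 23:
  x = 0: RHS = 2, y in [5, 18]  -> 2 point(s)
  x = 1: RHS = 9, y in [3, 20]  -> 2 point(s)
  x = 3: RHS = 1, y in [1, 22]  -> 2 point(s)
  x = 6: RHS = 1, y in [1, 22]  -> 2 point(s)
  x = 9: RHS = 3, y in [7, 16]  -> 2 point(s)
  x = 10: RHS = 4, y in [2, 21]  -> 2 point(s)
  x = 12: RHS = 8, y in [10, 13]  -> 2 point(s)
  x = 13: RHS = 0, y in [0]  -> 1 point(s)
  x = 14: RHS = 1, y in [1, 22]  -> 2 point(s)
  x = 16: RHS = 8, y in [10, 13]  -> 2 point(s)
  x = 17: RHS = 3, y in [7, 16]  -> 2 point(s)
  x = 18: RHS = 8, y in [10, 13]  -> 2 point(s)
  x = 19: RHS = 6, y in [11, 12]  -> 2 point(s)
  x = 20: RHS = 3, y in [7, 16]  -> 2 point(s)
  x = 22: RHS = 18, y in [8, 15]  -> 2 point(s)
Affine points: 29. Add the point at infinity: total = 30.

#E(F_23) = 30


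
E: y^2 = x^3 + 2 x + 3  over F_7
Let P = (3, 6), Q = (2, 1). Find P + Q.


P != Q, so use the chord formula.
s = (y2 - y1) / (x2 - x1) = (2) / (6) mod 7 = 5
x3 = s^2 - x1 - x2 mod 7 = 5^2 - 3 - 2 = 6
y3 = s (x1 - x3) - y1 mod 7 = 5 * (3 - 6) - 6 = 0

P + Q = (6, 0)


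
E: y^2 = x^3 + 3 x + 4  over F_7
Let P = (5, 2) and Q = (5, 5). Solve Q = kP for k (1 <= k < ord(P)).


Enumerate multiples of P until we hit Q = (5, 5):
  1P = (5, 2)
  2P = (1, 6)
  3P = (2, 2)
  4P = (0, 5)
  5P = (6, 0)
  6P = (0, 2)
  7P = (2, 5)
  8P = (1, 1)
  9P = (5, 5)
Match found at i = 9.

k = 9


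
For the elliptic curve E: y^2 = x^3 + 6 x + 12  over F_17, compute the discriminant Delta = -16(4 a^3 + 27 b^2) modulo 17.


4 a^3 + 27 b^2 = 4*6^3 + 27*12^2 = 864 + 3888 = 4752
Delta = -16 * (4752) = -76032
Delta mod 17 = 9

Delta = 9 (mod 17)


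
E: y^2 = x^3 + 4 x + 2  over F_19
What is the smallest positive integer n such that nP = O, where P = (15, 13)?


Compute successive multiples of P until we hit O:
  1P = (15, 13)
  2P = (12, 12)
  3P = (9, 8)
  4P = (11, 3)
  5P = (4, 5)
  6P = (1, 11)
  7P = (10, 4)
  8P = (17, 10)
  ... (continuing to 25P)
  25P = O

ord(P) = 25


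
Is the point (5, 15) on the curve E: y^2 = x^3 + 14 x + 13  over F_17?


Check whether y^2 = x^3 + 14 x + 13 (mod 17) for (x, y) = (5, 15).
LHS: y^2 = 15^2 mod 17 = 4
RHS: x^3 + 14 x + 13 = 5^3 + 14*5 + 13 mod 17 = 4
LHS = RHS

Yes, on the curve


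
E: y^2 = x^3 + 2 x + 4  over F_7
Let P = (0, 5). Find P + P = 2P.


Doubling: s = (3 x1^2 + a) / (2 y1)
s = (3*0^2 + 2) / (2*5) mod 7 = 3
x3 = s^2 - 2 x1 mod 7 = 3^2 - 2*0 = 2
y3 = s (x1 - x3) - y1 mod 7 = 3 * (0 - 2) - 5 = 3

2P = (2, 3)


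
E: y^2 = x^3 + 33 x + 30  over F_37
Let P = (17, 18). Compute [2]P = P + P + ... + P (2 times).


k = 2 = 10_2 (binary, LSB first: 01)
Double-and-add from P = (17, 18):
  bit 0 = 0: acc unchanged = O
  bit 1 = 1: acc = O + (36, 25) = (36, 25)

2P = (36, 25)


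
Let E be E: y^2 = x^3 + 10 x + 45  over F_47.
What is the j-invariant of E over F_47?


Delta = -16(4 a^3 + 27 b^2) mod 47 = 25
-1728 * (4 a)^3 = -1728 * (4*10)^3 mod 47 = 34
j = 34 * 25^(-1) mod 47 = 7

j = 7 (mod 47)


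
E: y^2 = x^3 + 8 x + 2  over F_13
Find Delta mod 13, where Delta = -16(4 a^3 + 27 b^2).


4 a^3 + 27 b^2 = 4*8^3 + 27*2^2 = 2048 + 108 = 2156
Delta = -16 * (2156) = -34496
Delta mod 13 = 6

Delta = 6 (mod 13)


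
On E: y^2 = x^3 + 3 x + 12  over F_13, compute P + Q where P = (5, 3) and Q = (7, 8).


P != Q, so use the chord formula.
s = (y2 - y1) / (x2 - x1) = (5) / (2) mod 13 = 9
x3 = s^2 - x1 - x2 mod 13 = 9^2 - 5 - 7 = 4
y3 = s (x1 - x3) - y1 mod 13 = 9 * (5 - 4) - 3 = 6

P + Q = (4, 6)


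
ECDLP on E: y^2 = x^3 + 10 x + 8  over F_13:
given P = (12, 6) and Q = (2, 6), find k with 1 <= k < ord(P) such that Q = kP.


Enumerate multiples of P until we hit Q = (2, 6):
  1P = (12, 6)
  2P = (2, 7)
  3P = (2, 6)
Match found at i = 3.

k = 3


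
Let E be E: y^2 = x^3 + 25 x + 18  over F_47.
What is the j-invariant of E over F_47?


Delta = -16(4 a^3 + 27 b^2) mod 47 = 17
-1728 * (4 a)^3 = -1728 * (4*25)^3 mod 47 = 26
j = 26 * 17^(-1) mod 47 = 43

j = 43 (mod 47)


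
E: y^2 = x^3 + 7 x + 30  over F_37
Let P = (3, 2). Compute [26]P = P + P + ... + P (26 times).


k = 26 = 11010_2 (binary, LSB first: 01011)
Double-and-add from P = (3, 2):
  bit 0 = 0: acc unchanged = O
  bit 1 = 1: acc = O + (20, 20) = (20, 20)
  bit 2 = 0: acc unchanged = (20, 20)
  bit 3 = 1: acc = (20, 20) + (24, 6) = (33, 7)
  bit 4 = 1: acc = (33, 7) + (22, 18) = (20, 17)

26P = (20, 17)


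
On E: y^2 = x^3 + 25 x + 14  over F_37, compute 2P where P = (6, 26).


Doubling: s = (3 x1^2 + a) / (2 y1)
s = (3*6^2 + 25) / (2*26) mod 37 = 36
x3 = s^2 - 2 x1 mod 37 = 36^2 - 2*6 = 26
y3 = s (x1 - x3) - y1 mod 37 = 36 * (6 - 26) - 26 = 31

2P = (26, 31)


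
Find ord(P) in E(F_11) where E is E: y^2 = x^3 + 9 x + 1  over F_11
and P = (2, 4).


Compute successive multiples of P until we hit O:
  1P = (2, 4)
  2P = (1, 0)
  3P = (2, 7)
  4P = O

ord(P) = 4


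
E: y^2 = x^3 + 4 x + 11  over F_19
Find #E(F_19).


For each x in F_19, count y with y^2 = x^3 + 4 x + 11 mod 19:
  x = 0: RHS = 11, y in [7, 12]  -> 2 point(s)
  x = 1: RHS = 16, y in [4, 15]  -> 2 point(s)
  x = 5: RHS = 4, y in [2, 17]  -> 2 point(s)
  x = 6: RHS = 4, y in [2, 17]  -> 2 point(s)
  x = 8: RHS = 4, y in [2, 17]  -> 2 point(s)
  x = 9: RHS = 16, y in [4, 15]  -> 2 point(s)
  x = 10: RHS = 6, y in [5, 14]  -> 2 point(s)
  x = 12: RHS = 1, y in [1, 18]  -> 2 point(s)
  x = 15: RHS = 7, y in [8, 11]  -> 2 point(s)
  x = 18: RHS = 6, y in [5, 14]  -> 2 point(s)
Affine points: 20. Add the point at infinity: total = 21.

#E(F_19) = 21


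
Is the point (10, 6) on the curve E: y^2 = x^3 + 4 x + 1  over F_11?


Check whether y^2 = x^3 + 4 x + 1 (mod 11) for (x, y) = (10, 6).
LHS: y^2 = 6^2 mod 11 = 3
RHS: x^3 + 4 x + 1 = 10^3 + 4*10 + 1 mod 11 = 7
LHS != RHS

No, not on the curve


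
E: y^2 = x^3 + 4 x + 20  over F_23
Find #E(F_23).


For each x in F_23, count y with y^2 = x^3 + 4 x + 20 mod 23:
  x = 1: RHS = 2, y in [5, 18]  -> 2 point(s)
  x = 2: RHS = 13, y in [6, 17]  -> 2 point(s)
  x = 3: RHS = 13, y in [6, 17]  -> 2 point(s)
  x = 4: RHS = 8, y in [10, 13]  -> 2 point(s)
  x = 5: RHS = 4, y in [2, 21]  -> 2 point(s)
  x = 7: RHS = 0, y in [0]  -> 1 point(s)
  x = 8: RHS = 12, y in [9, 14]  -> 2 point(s)
  x = 9: RHS = 3, y in [7, 16]  -> 2 point(s)
  x = 10: RHS = 2, y in [5, 18]  -> 2 point(s)
  x = 12: RHS = 2, y in [5, 18]  -> 2 point(s)
  x = 18: RHS = 13, y in [6, 17]  -> 2 point(s)
  x = 19: RHS = 9, y in [3, 20]  -> 2 point(s)
  x = 20: RHS = 4, y in [2, 21]  -> 2 point(s)
  x = 21: RHS = 4, y in [2, 21]  -> 2 point(s)
Affine points: 27. Add the point at infinity: total = 28.

#E(F_23) = 28


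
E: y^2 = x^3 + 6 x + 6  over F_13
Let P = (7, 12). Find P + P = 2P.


Doubling: s = (3 x1^2 + a) / (2 y1)
s = (3*7^2 + 6) / (2*12) mod 13 = 8
x3 = s^2 - 2 x1 mod 13 = 8^2 - 2*7 = 11
y3 = s (x1 - x3) - y1 mod 13 = 8 * (7 - 11) - 12 = 8

2P = (11, 8)


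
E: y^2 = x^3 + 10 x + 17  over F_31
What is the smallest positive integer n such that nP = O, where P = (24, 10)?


Compute successive multiples of P until we hit O:
  1P = (24, 10)
  2P = (23, 18)
  3P = (17, 27)
  4P = (25, 19)
  5P = (1, 11)
  6P = (22, 29)
  7P = (21, 8)
  8P = (14, 7)
  ... (continuing to 41P)
  41P = O

ord(P) = 41


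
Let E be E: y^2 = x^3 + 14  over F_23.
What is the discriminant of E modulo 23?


4 a^3 + 27 b^2 = 4*0^3 + 27*14^2 = 0 + 5292 = 5292
Delta = -16 * (5292) = -84672
Delta mod 23 = 14

Delta = 14 (mod 23)


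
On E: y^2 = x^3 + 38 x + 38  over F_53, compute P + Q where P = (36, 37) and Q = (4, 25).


P != Q, so use the chord formula.
s = (y2 - y1) / (x2 - x1) = (41) / (21) mod 53 = 7
x3 = s^2 - x1 - x2 mod 53 = 7^2 - 36 - 4 = 9
y3 = s (x1 - x3) - y1 mod 53 = 7 * (36 - 9) - 37 = 46

P + Q = (9, 46)


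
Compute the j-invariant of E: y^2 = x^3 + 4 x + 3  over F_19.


Delta = -16(4 a^3 + 27 b^2) mod 19 = 15
-1728 * (4 a)^3 = -1728 * (4*4)^3 mod 19 = 11
j = 11 * 15^(-1) mod 19 = 2

j = 2 (mod 19)


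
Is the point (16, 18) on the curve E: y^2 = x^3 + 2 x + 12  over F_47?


Check whether y^2 = x^3 + 2 x + 12 (mod 47) for (x, y) = (16, 18).
LHS: y^2 = 18^2 mod 47 = 42
RHS: x^3 + 2 x + 12 = 16^3 + 2*16 + 12 mod 47 = 4
LHS != RHS

No, not on the curve


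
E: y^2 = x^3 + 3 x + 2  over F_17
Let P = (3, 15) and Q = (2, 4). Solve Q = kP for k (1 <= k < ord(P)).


Enumerate multiples of P until we hit Q = (2, 4):
  1P = (3, 15)
  2P = (12, 10)
  3P = (0, 6)
  4P = (6, 10)
  5P = (7, 3)
  6P = (16, 7)
  7P = (2, 4)
Match found at i = 7.

k = 7


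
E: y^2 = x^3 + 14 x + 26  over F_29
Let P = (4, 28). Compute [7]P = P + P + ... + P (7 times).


k = 7 = 111_2 (binary, LSB first: 111)
Double-and-add from P = (4, 28):
  bit 0 = 1: acc = O + (4, 28) = (4, 28)
  bit 1 = 1: acc = (4, 28) + (25, 14) = (23, 4)
  bit 2 = 1: acc = (23, 4) + (24, 11) = (2, 27)

7P = (2, 27)


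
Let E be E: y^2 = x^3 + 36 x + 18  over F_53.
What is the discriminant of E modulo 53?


4 a^3 + 27 b^2 = 4*36^3 + 27*18^2 = 186624 + 8748 = 195372
Delta = -16 * (195372) = -3125952
Delta mod 53 = 41

Delta = 41 (mod 53)


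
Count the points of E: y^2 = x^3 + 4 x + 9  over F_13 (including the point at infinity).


For each x in F_13, count y with y^2 = x^3 + 4 x + 9 mod 13:
  x = 0: RHS = 9, y in [3, 10]  -> 2 point(s)
  x = 1: RHS = 1, y in [1, 12]  -> 2 point(s)
  x = 2: RHS = 12, y in [5, 8]  -> 2 point(s)
  x = 3: RHS = 9, y in [3, 10]  -> 2 point(s)
  x = 7: RHS = 3, y in [4, 9]  -> 2 point(s)
  x = 10: RHS = 9, y in [3, 10]  -> 2 point(s)
  x = 12: RHS = 4, y in [2, 11]  -> 2 point(s)
Affine points: 14. Add the point at infinity: total = 15.

#E(F_13) = 15


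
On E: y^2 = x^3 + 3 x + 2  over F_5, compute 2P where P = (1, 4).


k = 2 = 10_2 (binary, LSB first: 01)
Double-and-add from P = (1, 4):
  bit 0 = 0: acc unchanged = O
  bit 1 = 1: acc = O + (2, 4) = (2, 4)

2P = (2, 4)


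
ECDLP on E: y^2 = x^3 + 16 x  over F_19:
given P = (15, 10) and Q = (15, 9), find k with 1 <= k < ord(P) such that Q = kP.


Enumerate multiples of P until we hit Q = (15, 9):
  1P = (15, 10)
  2P = (0, 0)
  3P = (15, 9)
Match found at i = 3.

k = 3


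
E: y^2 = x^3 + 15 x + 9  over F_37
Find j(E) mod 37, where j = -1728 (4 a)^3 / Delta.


Delta = -16(4 a^3 + 27 b^2) mod 37 = 16
-1728 * (4 a)^3 = -1728 * (4*15)^3 mod 37 = 8
j = 8 * 16^(-1) mod 37 = 19

j = 19 (mod 37)


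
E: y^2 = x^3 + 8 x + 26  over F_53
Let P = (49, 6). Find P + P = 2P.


Doubling: s = (3 x1^2 + a) / (2 y1)
s = (3*49^2 + 8) / (2*6) mod 53 = 40
x3 = s^2 - 2 x1 mod 53 = 40^2 - 2*49 = 18
y3 = s (x1 - x3) - y1 mod 53 = 40 * (49 - 18) - 6 = 15

2P = (18, 15)


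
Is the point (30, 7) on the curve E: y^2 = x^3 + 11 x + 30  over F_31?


Check whether y^2 = x^3 + 11 x + 30 (mod 31) for (x, y) = (30, 7).
LHS: y^2 = 7^2 mod 31 = 18
RHS: x^3 + 11 x + 30 = 30^3 + 11*30 + 30 mod 31 = 18
LHS = RHS

Yes, on the curve


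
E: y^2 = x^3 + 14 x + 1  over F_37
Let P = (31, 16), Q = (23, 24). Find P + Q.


P != Q, so use the chord formula.
s = (y2 - y1) / (x2 - x1) = (8) / (29) mod 37 = 36
x3 = s^2 - x1 - x2 mod 37 = 36^2 - 31 - 23 = 21
y3 = s (x1 - x3) - y1 mod 37 = 36 * (31 - 21) - 16 = 11

P + Q = (21, 11)


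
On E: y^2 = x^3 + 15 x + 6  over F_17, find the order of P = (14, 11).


Compute successive multiples of P until we hit O:
  1P = (14, 11)
  2P = (14, 6)
  3P = O

ord(P) = 3


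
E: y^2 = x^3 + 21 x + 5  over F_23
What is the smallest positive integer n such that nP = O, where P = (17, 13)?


Compute successive multiples of P until we hit O:
  1P = (17, 13)
  2P = (21, 22)
  3P = (3, 7)
  4P = (6, 18)
  5P = (8, 8)
  6P = (2, 3)
  7P = (7, 9)
  8P = (1, 21)
  ... (continuing to 25P)
  25P = O

ord(P) = 25


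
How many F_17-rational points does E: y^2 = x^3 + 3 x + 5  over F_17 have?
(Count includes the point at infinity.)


For each x in F_17, count y with y^2 = x^3 + 3 x + 5 mod 17:
  x = 1: RHS = 9, y in [3, 14]  -> 2 point(s)
  x = 2: RHS = 2, y in [6, 11]  -> 2 point(s)
  x = 4: RHS = 13, y in [8, 9]  -> 2 point(s)
  x = 5: RHS = 9, y in [3, 14]  -> 2 point(s)
  x = 6: RHS = 1, y in [1, 16]  -> 2 point(s)
  x = 9: RHS = 13, y in [8, 9]  -> 2 point(s)
  x = 10: RHS = 15, y in [7, 10]  -> 2 point(s)
  x = 11: RHS = 9, y in [3, 14]  -> 2 point(s)
  x = 12: RHS = 1, y in [1, 16]  -> 2 point(s)
  x = 15: RHS = 8, y in [5, 12]  -> 2 point(s)
  x = 16: RHS = 1, y in [1, 16]  -> 2 point(s)
Affine points: 22. Add the point at infinity: total = 23.

#E(F_17) = 23


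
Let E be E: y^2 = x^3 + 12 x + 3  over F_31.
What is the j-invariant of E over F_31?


Delta = -16(4 a^3 + 27 b^2) mod 31 = 3
-1728 * (4 a)^3 = -1728 * (4*12)^3 mod 31 = 27
j = 27 * 3^(-1) mod 31 = 9

j = 9 (mod 31)


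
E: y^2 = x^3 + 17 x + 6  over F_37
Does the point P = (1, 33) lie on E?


Check whether y^2 = x^3 + 17 x + 6 (mod 37) for (x, y) = (1, 33).
LHS: y^2 = 33^2 mod 37 = 16
RHS: x^3 + 17 x + 6 = 1^3 + 17*1 + 6 mod 37 = 24
LHS != RHS

No, not on the curve


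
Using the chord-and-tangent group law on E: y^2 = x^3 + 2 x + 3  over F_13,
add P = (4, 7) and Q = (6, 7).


P != Q, so use the chord formula.
s = (y2 - y1) / (x2 - x1) = (0) / (2) mod 13 = 0
x3 = s^2 - x1 - x2 mod 13 = 0^2 - 4 - 6 = 3
y3 = s (x1 - x3) - y1 mod 13 = 0 * (4 - 3) - 7 = 6

P + Q = (3, 6)


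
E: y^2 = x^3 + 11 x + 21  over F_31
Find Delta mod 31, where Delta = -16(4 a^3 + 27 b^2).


4 a^3 + 27 b^2 = 4*11^3 + 27*21^2 = 5324 + 11907 = 17231
Delta = -16 * (17231) = -275696
Delta mod 31 = 18

Delta = 18 (mod 31)


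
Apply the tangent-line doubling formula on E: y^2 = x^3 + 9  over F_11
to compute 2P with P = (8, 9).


Doubling: s = (3 x1^2 + a) / (2 y1)
s = (3*8^2 + 0) / (2*9) mod 11 = 7
x3 = s^2 - 2 x1 mod 11 = 7^2 - 2*8 = 0
y3 = s (x1 - x3) - y1 mod 11 = 7 * (8 - 0) - 9 = 3

2P = (0, 3)


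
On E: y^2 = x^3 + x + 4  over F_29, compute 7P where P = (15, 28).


k = 7 = 111_2 (binary, LSB first: 111)
Double-and-add from P = (15, 28):
  bit 0 = 1: acc = O + (15, 28) = (15, 28)
  bit 1 = 1: acc = (15, 28) + (12, 2) = (3, 18)
  bit 2 = 1: acc = (3, 18) + (27, 20) = (27, 9)

7P = (27, 9)


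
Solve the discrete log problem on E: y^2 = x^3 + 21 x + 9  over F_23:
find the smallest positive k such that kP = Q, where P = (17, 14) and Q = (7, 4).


Enumerate multiples of P until we hit Q = (7, 4):
  1P = (17, 14)
  2P = (18, 20)
  3P = (1, 13)
  4P = (13, 15)
  5P = (6, 12)
  6P = (16, 5)
  7P = (2, 6)
  8P = (5, 20)
  9P = (7, 4)
Match found at i = 9.

k = 9


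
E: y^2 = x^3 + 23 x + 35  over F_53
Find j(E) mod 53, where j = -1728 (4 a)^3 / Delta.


Delta = -16(4 a^3 + 27 b^2) mod 53 = 46
-1728 * (4 a)^3 = -1728 * (4*23)^3 mod 53 = 40
j = 40 * 46^(-1) mod 53 = 17

j = 17 (mod 53)


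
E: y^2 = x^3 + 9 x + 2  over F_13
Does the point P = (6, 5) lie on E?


Check whether y^2 = x^3 + 9 x + 2 (mod 13) for (x, y) = (6, 5).
LHS: y^2 = 5^2 mod 13 = 12
RHS: x^3 + 9 x + 2 = 6^3 + 9*6 + 2 mod 13 = 12
LHS = RHS

Yes, on the curve


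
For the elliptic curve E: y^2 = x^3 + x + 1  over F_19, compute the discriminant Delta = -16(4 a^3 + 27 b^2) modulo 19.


4 a^3 + 27 b^2 = 4*1^3 + 27*1^2 = 4 + 27 = 31
Delta = -16 * (31) = -496
Delta mod 19 = 17

Delta = 17 (mod 19)


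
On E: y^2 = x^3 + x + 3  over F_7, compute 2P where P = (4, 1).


Doubling: s = (3 x1^2 + a) / (2 y1)
s = (3*4^2 + 1) / (2*1) mod 7 = 0
x3 = s^2 - 2 x1 mod 7 = 0^2 - 2*4 = 6
y3 = s (x1 - x3) - y1 mod 7 = 0 * (4 - 6) - 1 = 6

2P = (6, 6)


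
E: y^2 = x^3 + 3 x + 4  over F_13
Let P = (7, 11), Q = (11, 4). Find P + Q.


P != Q, so use the chord formula.
s = (y2 - y1) / (x2 - x1) = (6) / (4) mod 13 = 8
x3 = s^2 - x1 - x2 mod 13 = 8^2 - 7 - 11 = 7
y3 = s (x1 - x3) - y1 mod 13 = 8 * (7 - 7) - 11 = 2

P + Q = (7, 2)


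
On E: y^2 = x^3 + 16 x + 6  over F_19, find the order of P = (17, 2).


Compute successive multiples of P until we hit O:
  1P = (17, 2)
  2P = (15, 12)
  3P = (12, 11)
  4P = (13, 6)
  5P = (9, 9)
  6P = (0, 14)
  7P = (0, 5)
  8P = (9, 10)
  ... (continuing to 13P)
  13P = O

ord(P) = 13


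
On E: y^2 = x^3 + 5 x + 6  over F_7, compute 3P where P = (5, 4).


k = 3 = 11_2 (binary, LSB first: 11)
Double-and-add from P = (5, 4):
  bit 0 = 1: acc = O + (5, 4) = (5, 4)
  bit 1 = 1: acc = (5, 4) + (6, 0) = (5, 3)

3P = (5, 3)


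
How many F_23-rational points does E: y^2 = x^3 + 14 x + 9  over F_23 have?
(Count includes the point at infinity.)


For each x in F_23, count y with y^2 = x^3 + 14 x + 9 mod 23:
  x = 0: RHS = 9, y in [3, 20]  -> 2 point(s)
  x = 1: RHS = 1, y in [1, 22]  -> 2 point(s)
  x = 3: RHS = 9, y in [3, 20]  -> 2 point(s)
  x = 7: RHS = 13, y in [6, 17]  -> 2 point(s)
  x = 8: RHS = 12, y in [9, 14]  -> 2 point(s)
  x = 9: RHS = 13, y in [6, 17]  -> 2 point(s)
  x = 15: RHS = 6, y in [11, 12]  -> 2 point(s)
  x = 17: RHS = 8, y in [10, 13]  -> 2 point(s)
  x = 19: RHS = 4, y in [2, 21]  -> 2 point(s)
  x = 20: RHS = 9, y in [3, 20]  -> 2 point(s)
Affine points: 20. Add the point at infinity: total = 21.

#E(F_23) = 21


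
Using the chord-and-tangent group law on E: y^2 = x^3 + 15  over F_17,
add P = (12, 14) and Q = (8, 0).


P != Q, so use the chord formula.
s = (y2 - y1) / (x2 - x1) = (3) / (13) mod 17 = 12
x3 = s^2 - x1 - x2 mod 17 = 12^2 - 12 - 8 = 5
y3 = s (x1 - x3) - y1 mod 17 = 12 * (12 - 5) - 14 = 2

P + Q = (5, 2)


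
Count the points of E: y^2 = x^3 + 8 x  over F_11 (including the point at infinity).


For each x in F_11, count y with y^2 = x^3 + 8 x + 0 mod 11:
  x = 0: RHS = 0, y in [0]  -> 1 point(s)
  x = 1: RHS = 9, y in [3, 8]  -> 2 point(s)
  x = 5: RHS = 0, y in [0]  -> 1 point(s)
  x = 6: RHS = 0, y in [0]  -> 1 point(s)
  x = 7: RHS = 3, y in [5, 6]  -> 2 point(s)
  x = 8: RHS = 4, y in [2, 9]  -> 2 point(s)
  x = 9: RHS = 9, y in [3, 8]  -> 2 point(s)
Affine points: 11. Add the point at infinity: total = 12.

#E(F_11) = 12


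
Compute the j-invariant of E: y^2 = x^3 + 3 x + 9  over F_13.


Delta = -16(4 a^3 + 27 b^2) mod 13 = 5
-1728 * (4 a)^3 = -1728 * (4*3)^3 mod 13 = 12
j = 12 * 5^(-1) mod 13 = 5

j = 5 (mod 13)


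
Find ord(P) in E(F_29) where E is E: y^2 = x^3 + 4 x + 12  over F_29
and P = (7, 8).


Compute successive multiples of P until we hit O:
  1P = (7, 8)
  2P = (2, 12)
  3P = (16, 5)
  4P = (19, 25)
  5P = (4, 18)
  6P = (13, 12)
  7P = (3, 14)
  8P = (14, 17)
  ... (continuing to 38P)
  38P = O

ord(P) = 38


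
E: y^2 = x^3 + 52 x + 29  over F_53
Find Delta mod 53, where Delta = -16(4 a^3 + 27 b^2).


4 a^3 + 27 b^2 = 4*52^3 + 27*29^2 = 562432 + 22707 = 585139
Delta = -16 * (585139) = -9362224
Delta mod 53 = 14

Delta = 14 (mod 53)


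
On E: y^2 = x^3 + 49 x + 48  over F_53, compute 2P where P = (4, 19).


Doubling: s = (3 x1^2 + a) / (2 y1)
s = (3*4^2 + 49) / (2*19) mod 53 = 43
x3 = s^2 - 2 x1 mod 53 = 43^2 - 2*4 = 39
y3 = s (x1 - x3) - y1 mod 53 = 43 * (4 - 39) - 19 = 13

2P = (39, 13)


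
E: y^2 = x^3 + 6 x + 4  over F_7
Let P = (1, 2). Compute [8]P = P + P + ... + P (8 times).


k = 8 = 1000_2 (binary, LSB first: 0001)
Double-and-add from P = (1, 2):
  bit 0 = 0: acc unchanged = O
  bit 1 = 0: acc unchanged = O
  bit 2 = 0: acc unchanged = O
  bit 3 = 1: acc = O + (0, 5) = (0, 5)

8P = (0, 5)


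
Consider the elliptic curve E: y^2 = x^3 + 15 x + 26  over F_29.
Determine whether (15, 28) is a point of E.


Check whether y^2 = x^3 + 15 x + 26 (mod 29) for (x, y) = (15, 28).
LHS: y^2 = 28^2 mod 29 = 1
RHS: x^3 + 15 x + 26 = 15^3 + 15*15 + 26 mod 29 = 1
LHS = RHS

Yes, on the curve


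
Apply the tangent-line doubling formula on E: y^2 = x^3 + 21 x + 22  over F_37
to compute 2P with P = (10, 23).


Doubling: s = (3 x1^2 + a) / (2 y1)
s = (3*10^2 + 21) / (2*23) mod 37 = 11
x3 = s^2 - 2 x1 mod 37 = 11^2 - 2*10 = 27
y3 = s (x1 - x3) - y1 mod 37 = 11 * (10 - 27) - 23 = 12

2P = (27, 12)


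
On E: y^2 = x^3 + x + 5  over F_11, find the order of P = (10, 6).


Compute successive multiples of P until we hit O:
  1P = (10, 6)
  2P = (7, 6)
  3P = (5, 5)
  4P = (0, 7)
  5P = (2, 2)
  6P = (2, 9)
  7P = (0, 4)
  8P = (5, 6)
  ... (continuing to 11P)
  11P = O

ord(P) = 11


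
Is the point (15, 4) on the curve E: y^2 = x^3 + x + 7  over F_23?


Check whether y^2 = x^3 + 1 x + 7 (mod 23) for (x, y) = (15, 4).
LHS: y^2 = 4^2 mod 23 = 16
RHS: x^3 + 1 x + 7 = 15^3 + 1*15 + 7 mod 23 = 16
LHS = RHS

Yes, on the curve


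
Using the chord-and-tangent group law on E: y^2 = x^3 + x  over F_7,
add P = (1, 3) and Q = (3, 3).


P != Q, so use the chord formula.
s = (y2 - y1) / (x2 - x1) = (0) / (2) mod 7 = 0
x3 = s^2 - x1 - x2 mod 7 = 0^2 - 1 - 3 = 3
y3 = s (x1 - x3) - y1 mod 7 = 0 * (1 - 3) - 3 = 4

P + Q = (3, 4)


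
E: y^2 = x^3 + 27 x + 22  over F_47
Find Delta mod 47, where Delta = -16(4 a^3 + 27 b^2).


4 a^3 + 27 b^2 = 4*27^3 + 27*22^2 = 78732 + 13068 = 91800
Delta = -16 * (91800) = -1468800
Delta mod 47 = 44

Delta = 44 (mod 47)


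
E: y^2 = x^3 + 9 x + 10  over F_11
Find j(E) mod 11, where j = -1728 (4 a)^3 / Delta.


Delta = -16(4 a^3 + 27 b^2) mod 11 = 3
-1728 * (4 a)^3 = -1728 * (4*9)^3 mod 11 = 6
j = 6 * 3^(-1) mod 11 = 2

j = 2 (mod 11)


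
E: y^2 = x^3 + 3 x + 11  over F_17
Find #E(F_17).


For each x in F_17, count y with y^2 = x^3 + 3 x + 11 mod 17:
  x = 1: RHS = 15, y in [7, 10]  -> 2 point(s)
  x = 2: RHS = 8, y in [5, 12]  -> 2 point(s)
  x = 3: RHS = 13, y in [8, 9]  -> 2 point(s)
  x = 4: RHS = 2, y in [6, 11]  -> 2 point(s)
  x = 5: RHS = 15, y in [7, 10]  -> 2 point(s)
  x = 7: RHS = 1, y in [1, 16]  -> 2 point(s)
  x = 9: RHS = 2, y in [6, 11]  -> 2 point(s)
  x = 10: RHS = 4, y in [2, 15]  -> 2 point(s)
  x = 11: RHS = 15, y in [7, 10]  -> 2 point(s)
  x = 14: RHS = 9, y in [3, 14]  -> 2 point(s)
Affine points: 20. Add the point at infinity: total = 21.

#E(F_17) = 21


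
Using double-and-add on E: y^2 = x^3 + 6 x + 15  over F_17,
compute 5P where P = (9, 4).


k = 5 = 101_2 (binary, LSB first: 101)
Double-and-add from P = (9, 4):
  bit 0 = 1: acc = O + (9, 4) = (9, 4)
  bit 1 = 0: acc unchanged = (9, 4)
  bit 2 = 1: acc = (9, 4) + (3, 14) = (4, 16)

5P = (4, 16)


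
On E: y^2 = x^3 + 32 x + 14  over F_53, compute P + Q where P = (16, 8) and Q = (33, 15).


P != Q, so use the chord formula.
s = (y2 - y1) / (x2 - x1) = (7) / (17) mod 53 = 16
x3 = s^2 - x1 - x2 mod 53 = 16^2 - 16 - 33 = 48
y3 = s (x1 - x3) - y1 mod 53 = 16 * (16 - 48) - 8 = 10

P + Q = (48, 10)


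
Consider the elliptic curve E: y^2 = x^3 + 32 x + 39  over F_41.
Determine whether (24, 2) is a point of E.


Check whether y^2 = x^3 + 32 x + 39 (mod 41) for (x, y) = (24, 2).
LHS: y^2 = 2^2 mod 41 = 4
RHS: x^3 + 32 x + 39 = 24^3 + 32*24 + 39 mod 41 = 35
LHS != RHS

No, not on the curve


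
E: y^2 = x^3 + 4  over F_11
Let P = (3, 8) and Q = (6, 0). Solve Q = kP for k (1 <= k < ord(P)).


Enumerate multiples of P until we hit Q = (6, 0):
  1P = (3, 8)
  2P = (6, 0)
Match found at i = 2.

k = 2


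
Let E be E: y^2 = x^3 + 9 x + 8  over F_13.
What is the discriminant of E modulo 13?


4 a^3 + 27 b^2 = 4*9^3 + 27*8^2 = 2916 + 1728 = 4644
Delta = -16 * (4644) = -74304
Delta mod 13 = 4

Delta = 4 (mod 13)


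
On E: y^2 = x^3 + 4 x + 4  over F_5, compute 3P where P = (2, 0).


k = 3 = 11_2 (binary, LSB first: 11)
Double-and-add from P = (2, 0):
  bit 0 = 1: acc = O + (2, 0) = (2, 0)
  bit 1 = 1: acc = (2, 0) + O = (2, 0)

3P = (2, 0)


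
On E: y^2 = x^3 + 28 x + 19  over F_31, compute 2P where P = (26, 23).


Doubling: s = (3 x1^2 + a) / (2 y1)
s = (3*26^2 + 28) / (2*23) mod 31 = 11
x3 = s^2 - 2 x1 mod 31 = 11^2 - 2*26 = 7
y3 = s (x1 - x3) - y1 mod 31 = 11 * (26 - 7) - 23 = 0

2P = (7, 0)


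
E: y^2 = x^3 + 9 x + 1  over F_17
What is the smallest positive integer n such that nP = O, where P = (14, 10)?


Compute successive multiples of P until we hit O:
  1P = (14, 10)
  2P = (14, 7)
  3P = O

ord(P) = 3


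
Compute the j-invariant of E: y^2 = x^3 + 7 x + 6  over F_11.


Delta = -16(4 a^3 + 27 b^2) mod 11 = 6
-1728 * (4 a)^3 = -1728 * (4*7)^3 mod 11 = 4
j = 4 * 6^(-1) mod 11 = 8

j = 8 (mod 11)


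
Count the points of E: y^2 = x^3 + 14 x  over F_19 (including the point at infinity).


For each x in F_19, count y with y^2 = x^3 + 14 x + 0 mod 19:
  x = 0: RHS = 0, y in [0]  -> 1 point(s)
  x = 2: RHS = 17, y in [6, 13]  -> 2 point(s)
  x = 4: RHS = 6, y in [5, 14]  -> 2 point(s)
  x = 5: RHS = 5, y in [9, 10]  -> 2 point(s)
  x = 7: RHS = 4, y in [2, 17]  -> 2 point(s)
  x = 8: RHS = 16, y in [4, 15]  -> 2 point(s)
  x = 9: RHS = 0, y in [0]  -> 1 point(s)
  x = 10: RHS = 0, y in [0]  -> 1 point(s)
  x = 13: RHS = 4, y in [2, 17]  -> 2 point(s)
  x = 16: RHS = 7, y in [8, 11]  -> 2 point(s)
  x = 18: RHS = 4, y in [2, 17]  -> 2 point(s)
Affine points: 19. Add the point at infinity: total = 20.

#E(F_19) = 20


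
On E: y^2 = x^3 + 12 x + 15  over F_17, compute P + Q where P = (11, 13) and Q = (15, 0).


P != Q, so use the chord formula.
s = (y2 - y1) / (x2 - x1) = (4) / (4) mod 17 = 1
x3 = s^2 - x1 - x2 mod 17 = 1^2 - 11 - 15 = 9
y3 = s (x1 - x3) - y1 mod 17 = 1 * (11 - 9) - 13 = 6

P + Q = (9, 6)


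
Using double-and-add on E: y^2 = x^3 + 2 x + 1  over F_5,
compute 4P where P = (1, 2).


k = 4 = 100_2 (binary, LSB first: 001)
Double-and-add from P = (1, 2):
  bit 0 = 0: acc unchanged = O
  bit 1 = 0: acc unchanged = O
  bit 2 = 1: acc = O + (0, 4) = (0, 4)

4P = (0, 4)


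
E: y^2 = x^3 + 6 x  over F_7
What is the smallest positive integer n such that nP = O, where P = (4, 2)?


Compute successive multiples of P until we hit O:
  1P = (4, 2)
  2P = (1, 0)
  3P = (4, 5)
  4P = O

ord(P) = 4


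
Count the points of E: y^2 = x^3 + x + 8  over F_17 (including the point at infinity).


For each x in F_17, count y with y^2 = x^3 + 1 x + 8 mod 17:
  x = 0: RHS = 8, y in [5, 12]  -> 2 point(s)
  x = 2: RHS = 1, y in [1, 16]  -> 2 point(s)
  x = 3: RHS = 4, y in [2, 15]  -> 2 point(s)
  x = 4: RHS = 8, y in [5, 12]  -> 2 point(s)
  x = 5: RHS = 2, y in [6, 11]  -> 2 point(s)
  x = 6: RHS = 9, y in [3, 14]  -> 2 point(s)
  x = 7: RHS = 1, y in [1, 16]  -> 2 point(s)
  x = 8: RHS = 1, y in [1, 16]  -> 2 point(s)
  x = 9: RHS = 15, y in [7, 10]  -> 2 point(s)
  x = 10: RHS = 15, y in [7, 10]  -> 2 point(s)
  x = 13: RHS = 8, y in [5, 12]  -> 2 point(s)
  x = 15: RHS = 15, y in [7, 10]  -> 2 point(s)
Affine points: 24. Add the point at infinity: total = 25.

#E(F_17) = 25


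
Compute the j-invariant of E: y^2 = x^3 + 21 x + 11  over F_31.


Delta = -16(4 a^3 + 27 b^2) mod 31 = 10
-1728 * (4 a)^3 = -1728 * (4*21)^3 mod 31 = 27
j = 27 * 10^(-1) mod 31 = 12

j = 12 (mod 31)


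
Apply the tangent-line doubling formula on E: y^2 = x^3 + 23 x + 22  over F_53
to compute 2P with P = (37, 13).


Doubling: s = (3 x1^2 + a) / (2 y1)
s = (3*37^2 + 23) / (2*13) mod 53 = 8
x3 = s^2 - 2 x1 mod 53 = 8^2 - 2*37 = 43
y3 = s (x1 - x3) - y1 mod 53 = 8 * (37 - 43) - 13 = 45

2P = (43, 45)


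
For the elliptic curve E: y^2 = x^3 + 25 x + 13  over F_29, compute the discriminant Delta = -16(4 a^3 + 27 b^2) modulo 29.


4 a^3 + 27 b^2 = 4*25^3 + 27*13^2 = 62500 + 4563 = 67063
Delta = -16 * (67063) = -1073008
Delta mod 29 = 21

Delta = 21 (mod 29)


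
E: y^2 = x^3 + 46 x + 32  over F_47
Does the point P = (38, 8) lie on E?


Check whether y^2 = x^3 + 46 x + 32 (mod 47) for (x, y) = (38, 8).
LHS: y^2 = 8^2 mod 47 = 17
RHS: x^3 + 46 x + 32 = 38^3 + 46*38 + 32 mod 47 = 17
LHS = RHS

Yes, on the curve


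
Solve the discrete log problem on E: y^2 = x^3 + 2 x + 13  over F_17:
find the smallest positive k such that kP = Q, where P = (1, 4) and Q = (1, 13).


Enumerate multiples of P until we hit Q = (1, 13):
  1P = (1, 4)
  2P = (13, 14)
  3P = (7, 8)
  4P = (0, 8)
  5P = (15, 1)
  6P = (2, 12)
  7P = (10, 9)
  8P = (4, 0)
  9P = (10, 8)
  10P = (2, 5)
  11P = (15, 16)
  12P = (0, 9)
  13P = (7, 9)
  14P = (13, 3)
  15P = (1, 13)
Match found at i = 15.

k = 15


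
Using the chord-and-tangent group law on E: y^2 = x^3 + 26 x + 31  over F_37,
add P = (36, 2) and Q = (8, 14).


P != Q, so use the chord formula.
s = (y2 - y1) / (x2 - x1) = (12) / (9) mod 37 = 26
x3 = s^2 - x1 - x2 mod 37 = 26^2 - 36 - 8 = 3
y3 = s (x1 - x3) - y1 mod 37 = 26 * (36 - 3) - 2 = 5

P + Q = (3, 5)


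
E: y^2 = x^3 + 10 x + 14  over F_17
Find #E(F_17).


For each x in F_17, count y with y^2 = x^3 + 10 x + 14 mod 17:
  x = 1: RHS = 8, y in [5, 12]  -> 2 point(s)
  x = 2: RHS = 8, y in [5, 12]  -> 2 point(s)
  x = 4: RHS = 16, y in [4, 13]  -> 2 point(s)
  x = 5: RHS = 2, y in [6, 11]  -> 2 point(s)
  x = 6: RHS = 1, y in [1, 16]  -> 2 point(s)
  x = 7: RHS = 2, y in [6, 11]  -> 2 point(s)
  x = 9: RHS = 0, y in [0]  -> 1 point(s)
  x = 10: RHS = 9, y in [3, 14]  -> 2 point(s)
  x = 12: RHS = 9, y in [3, 14]  -> 2 point(s)
  x = 14: RHS = 8, y in [5, 12]  -> 2 point(s)
Affine points: 19. Add the point at infinity: total = 20.

#E(F_17) = 20


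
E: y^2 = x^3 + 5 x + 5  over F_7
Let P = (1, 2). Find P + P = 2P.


Doubling: s = (3 x1^2 + a) / (2 y1)
s = (3*1^2 + 5) / (2*2) mod 7 = 2
x3 = s^2 - 2 x1 mod 7 = 2^2 - 2*1 = 2
y3 = s (x1 - x3) - y1 mod 7 = 2 * (1 - 2) - 2 = 3

2P = (2, 3)


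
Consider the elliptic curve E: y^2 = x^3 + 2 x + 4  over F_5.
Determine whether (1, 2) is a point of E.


Check whether y^2 = x^3 + 2 x + 4 (mod 5) for (x, y) = (1, 2).
LHS: y^2 = 2^2 mod 5 = 4
RHS: x^3 + 2 x + 4 = 1^3 + 2*1 + 4 mod 5 = 2
LHS != RHS

No, not on the curve


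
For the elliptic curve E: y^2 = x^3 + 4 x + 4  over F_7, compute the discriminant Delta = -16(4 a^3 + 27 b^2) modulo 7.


4 a^3 + 27 b^2 = 4*4^3 + 27*4^2 = 256 + 432 = 688
Delta = -16 * (688) = -11008
Delta mod 7 = 3

Delta = 3 (mod 7)


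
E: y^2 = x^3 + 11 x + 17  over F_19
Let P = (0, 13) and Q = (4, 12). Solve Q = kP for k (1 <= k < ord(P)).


Enumerate multiples of P until we hit Q = (4, 12):
  1P = (0, 13)
  2P = (11, 5)
  3P = (9, 16)
  4P = (8, 16)
  5P = (15, 17)
  6P = (5, 11)
  7P = (2, 3)
  8P = (4, 7)
  9P = (3, 1)
  10P = (13, 1)
  11P = (10, 5)
  12P = (18, 9)
  13P = (17, 14)
  14P = (7, 0)
  15P = (17, 5)
  16P = (18, 10)
  17P = (10, 14)
  18P = (13, 18)
  19P = (3, 18)
  20P = (4, 12)
Match found at i = 20.

k = 20
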